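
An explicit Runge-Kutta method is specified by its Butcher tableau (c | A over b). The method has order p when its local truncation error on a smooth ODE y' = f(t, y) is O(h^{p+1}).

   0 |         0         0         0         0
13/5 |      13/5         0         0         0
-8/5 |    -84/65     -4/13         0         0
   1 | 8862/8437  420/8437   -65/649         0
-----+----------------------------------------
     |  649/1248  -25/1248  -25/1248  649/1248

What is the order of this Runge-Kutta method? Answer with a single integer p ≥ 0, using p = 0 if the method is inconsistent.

b = (649/1248, -25/1248, -25/1248, 649/1248)
c = (0, 13/5, -8/5, 1)
Ac = (0, 0, -4/5, 188/649)
Σ b_i: 649/1248·1 + (-25/1248)·1 + (-25/1248)·1 + 649/1248·1 = 1 ✓
b·c: (-25/1248)·13/5 + (-25/1248)·(-8/5) + 649/1248·1 = 1/2 ✓
b·c²: (-25/1248)·169/25 + (-25/1248)·64/25 + 649/1248·1 = 1/3 ✓
b·Ac: (-25/1248)·(-4/5) + 649/1248·188/649 = 1/6 ✓
b·c³: (-25/1248)·2197/125 + (-25/1248)·(-512/125) + 649/1248·1 = 1/4 ✓
b·(c∘Ac): (-25/1248)·32/25 + 649/1248·188/649 = 1/8 ✓
b·Ac²: (-25/1248)·(-52/25) + 649/1248·52/649 = 1/12 ✓
b·A²c: 649/1248·52/649 = 1/24 ✓; 4 stages ⇒ order 4.

4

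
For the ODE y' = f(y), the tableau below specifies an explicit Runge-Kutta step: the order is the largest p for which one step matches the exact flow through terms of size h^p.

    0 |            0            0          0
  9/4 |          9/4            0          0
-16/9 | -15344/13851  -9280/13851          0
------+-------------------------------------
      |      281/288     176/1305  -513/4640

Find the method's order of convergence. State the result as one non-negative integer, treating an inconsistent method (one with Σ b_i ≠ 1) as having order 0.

b = (281/288, 176/1305, -513/4640)
c = (0, 9/4, -16/9)
Ac = (0, 0, -2320/1539)
Σ b_i: 281/288·1 + 176/1305·1 + (-513/4640)·1 = 1 ✓
b·c: 176/1305·9/4 + (-513/4640)·(-16/9) = 1/2 ✓
b·c²: 176/1305·81/16 + (-513/4640)·256/81 = 1/3 ✓
b·Ac: (-513/4640)·(-2320/1539) = 1/6 ✓; 3 stages ⇒ order 3.

3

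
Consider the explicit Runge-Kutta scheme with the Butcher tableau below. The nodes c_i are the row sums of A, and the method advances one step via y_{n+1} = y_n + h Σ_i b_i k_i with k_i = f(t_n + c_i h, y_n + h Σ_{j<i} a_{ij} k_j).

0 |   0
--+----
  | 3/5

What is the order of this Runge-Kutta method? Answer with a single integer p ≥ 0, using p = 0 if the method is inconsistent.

0

b = (3/5)
c = (0)
Σ b_i: 3/5·1 = 3/5 ≠ 1 ⇒ order 0.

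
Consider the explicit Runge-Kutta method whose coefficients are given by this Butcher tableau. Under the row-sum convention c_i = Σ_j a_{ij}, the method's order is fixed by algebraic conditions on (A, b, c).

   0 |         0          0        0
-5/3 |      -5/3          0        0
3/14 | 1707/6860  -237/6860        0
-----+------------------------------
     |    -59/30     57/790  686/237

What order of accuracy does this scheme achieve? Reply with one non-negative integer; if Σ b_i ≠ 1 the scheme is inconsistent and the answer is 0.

b = (-59/30, 57/790, 686/237)
c = (0, -5/3, 3/14)
Ac = (0, 0, 79/1372)
Σ b_i: (-59/30)·1 + 57/790·1 + 686/237·1 = 1 ✓
b·c: 57/790·(-5/3) + 686/237·3/14 = 1/2 ✓
b·c²: 57/790·25/9 + 686/237·9/196 = 1/3 ✓
b·Ac: 686/237·79/1372 = 1/6 ✓; 3 stages ⇒ order 3.

3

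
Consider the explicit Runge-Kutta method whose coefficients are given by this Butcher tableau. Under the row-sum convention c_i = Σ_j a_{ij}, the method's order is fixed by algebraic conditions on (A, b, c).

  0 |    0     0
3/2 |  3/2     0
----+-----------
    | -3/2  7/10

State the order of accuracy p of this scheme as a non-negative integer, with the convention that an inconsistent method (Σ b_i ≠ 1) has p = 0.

b = (-3/2, 7/10)
c = (0, 3/2)
Σ b_i: (-3/2)·1 + 7/10·1 = -4/5 ≠ 1 ⇒ order 0.

0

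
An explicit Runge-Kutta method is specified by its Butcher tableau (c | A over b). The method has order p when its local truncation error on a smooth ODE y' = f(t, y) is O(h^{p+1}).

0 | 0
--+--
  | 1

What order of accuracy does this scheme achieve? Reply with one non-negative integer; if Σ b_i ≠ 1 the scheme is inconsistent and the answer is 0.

b = (1)
c = (0)
Σ b_i: 1·1 = 1 ✓; 1 stage ⇒ order 1.

1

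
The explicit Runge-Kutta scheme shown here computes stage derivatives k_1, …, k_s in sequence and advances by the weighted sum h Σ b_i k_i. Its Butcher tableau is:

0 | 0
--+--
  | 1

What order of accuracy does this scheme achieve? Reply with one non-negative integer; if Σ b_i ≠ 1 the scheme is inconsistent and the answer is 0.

1

b = (1)
c = (0)
Σ b_i: 1·1 = 1 ✓; 1 stage ⇒ order 1.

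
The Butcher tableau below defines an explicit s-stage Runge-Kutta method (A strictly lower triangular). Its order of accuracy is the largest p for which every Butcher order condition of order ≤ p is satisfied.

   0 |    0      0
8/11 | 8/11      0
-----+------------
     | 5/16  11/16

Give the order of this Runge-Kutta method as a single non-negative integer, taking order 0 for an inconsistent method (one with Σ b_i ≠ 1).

2

b = (5/16, 11/16)
c = (0, 8/11)
Σ b_i: 5/16·1 + 11/16·1 = 1 ✓
b·c: 11/16·8/11 = 1/2 ✓; 2 stages ⇒ order 2.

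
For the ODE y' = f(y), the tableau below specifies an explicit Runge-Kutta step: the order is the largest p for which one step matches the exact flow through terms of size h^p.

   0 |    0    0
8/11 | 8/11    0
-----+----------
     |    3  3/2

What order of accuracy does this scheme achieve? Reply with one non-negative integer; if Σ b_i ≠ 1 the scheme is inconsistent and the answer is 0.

b = (3, 3/2)
c = (0, 8/11)
Σ b_i: 3·1 + 3/2·1 = 9/2 ≠ 1 ⇒ order 0.

0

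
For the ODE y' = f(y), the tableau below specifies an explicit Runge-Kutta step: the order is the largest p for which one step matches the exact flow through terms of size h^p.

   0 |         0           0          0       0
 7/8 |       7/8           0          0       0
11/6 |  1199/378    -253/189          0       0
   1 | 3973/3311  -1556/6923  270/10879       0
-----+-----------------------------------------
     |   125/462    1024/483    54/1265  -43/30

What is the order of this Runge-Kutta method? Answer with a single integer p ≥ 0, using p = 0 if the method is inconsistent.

4

b = (125/462, 1024/483, 54/1265, -43/30)
c = (0, 7/8, 11/6, 1)
Ac = (0, 0, -253/216, -13/86)
Σ b_i: 125/462·1 + 1024/483·1 + 54/1265·1 + (-43/30)·1 = 1 ✓
b·c: 1024/483·7/8 + 54/1265·11/6 + (-43/30)·1 = 1/2 ✓
b·c²: 1024/483·49/64 + 54/1265·121/36 + (-43/30)·1 = 1/3 ✓
b·Ac: 54/1265·(-253/216) + (-43/30)·(-13/86) = 1/6 ✓
b·c³: 1024/483·343/512 + 54/1265·1331/216 + (-43/30)·1 = 1/4 ✓
b·(c∘Ac): 54/1265·(-2783/1296) + (-43/30)·(-13/86) = 1/8 ✓
b·Ac²: 54/1265·(-1771/1728) + (-43/30)·(-61/688) = 1/12 ✓
b·A²c: (-43/30)·(-5/172) = 1/24 ✓; 4 stages ⇒ order 4.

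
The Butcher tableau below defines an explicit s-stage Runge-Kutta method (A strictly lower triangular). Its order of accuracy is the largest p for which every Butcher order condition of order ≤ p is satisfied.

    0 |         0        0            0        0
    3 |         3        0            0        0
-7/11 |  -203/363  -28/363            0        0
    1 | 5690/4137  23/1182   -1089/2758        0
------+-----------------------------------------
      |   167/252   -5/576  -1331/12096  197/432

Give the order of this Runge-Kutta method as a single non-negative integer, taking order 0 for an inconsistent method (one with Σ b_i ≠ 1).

4

b = (167/252, -5/576, -1331/12096, 197/432)
c = (0, 3, -7/11, 1)
Ac = (0, 0, -28/121, 61/197)
Σ b_i: 167/252·1 + (-5/576)·1 + (-1331/12096)·1 + 197/432·1 = 1 ✓
b·c: (-5/576)·3 + (-1331/12096)·(-7/11) + 197/432·1 = 1/2 ✓
b·c²: (-5/576)·9 + (-1331/12096)·49/121 + 197/432·1 = 1/3 ✓
b·Ac: (-1331/12096)·(-28/121) + 197/432·61/197 = 1/6 ✓
b·c³: (-5/576)·27 + (-1331/12096)·(-343/1331) + 197/432·1 = 1/4 ✓
b·(c∘Ac): (-1331/12096)·196/1331 + 197/432·61/197 = 1/8 ✓
b·Ac²: (-1331/12096)·(-84/121) + 197/432·3/197 = 1/12 ✓
b·A²c: 197/432·18/197 = 1/24 ✓; 4 stages ⇒ order 4.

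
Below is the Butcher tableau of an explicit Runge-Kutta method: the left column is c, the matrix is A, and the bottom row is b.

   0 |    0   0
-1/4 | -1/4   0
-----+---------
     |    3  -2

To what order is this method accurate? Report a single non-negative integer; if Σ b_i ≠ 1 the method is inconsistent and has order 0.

2

b = (3, -2)
c = (0, -1/4)
Σ b_i: 3·1 + (-2)·1 = 1 ✓
b·c: (-2)·(-1/4) = 1/2 ✓; 2 stages ⇒ order 2.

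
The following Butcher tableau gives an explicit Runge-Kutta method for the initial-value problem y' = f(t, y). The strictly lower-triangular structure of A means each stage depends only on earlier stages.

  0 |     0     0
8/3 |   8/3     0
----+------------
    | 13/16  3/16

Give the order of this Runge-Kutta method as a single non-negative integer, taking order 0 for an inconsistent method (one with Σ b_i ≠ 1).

b = (13/16, 3/16)
c = (0, 8/3)
Σ b_i: 13/16·1 + 3/16·1 = 1 ✓
b·c: 3/16·8/3 = 1/2 ✓; 2 stages ⇒ order 2.

2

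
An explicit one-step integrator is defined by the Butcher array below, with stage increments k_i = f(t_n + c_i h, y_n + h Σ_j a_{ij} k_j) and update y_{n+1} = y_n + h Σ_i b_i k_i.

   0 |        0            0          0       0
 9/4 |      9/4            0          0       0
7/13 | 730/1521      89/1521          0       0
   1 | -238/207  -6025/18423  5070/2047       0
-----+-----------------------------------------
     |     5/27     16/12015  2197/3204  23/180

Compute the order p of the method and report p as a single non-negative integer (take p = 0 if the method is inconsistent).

4

b = (5/27, 16/12015, 2197/3204, 23/180)
c = (0, 9/4, 7/13, 1)
Ac = (0, 0, 89/676, 55/92)
Σ b_i: 5/27·1 + 16/12015·1 + 2197/3204·1 + 23/180·1 = 1 ✓
b·c: 16/12015·9/4 + 2197/3204·7/13 + 23/180·1 = 1/2 ✓
b·c²: 16/12015·81/16 + 2197/3204·49/169 + 23/180·1 = 1/3 ✓
b·Ac: 2197/3204·89/676 + 23/180·55/92 = 1/6 ✓
b·c³: 16/12015·729/64 + 2197/3204·343/2197 + 23/180·1 = 1/4 ✓
b·(c∘Ac): 2197/3204·623/8788 + 23/180·55/92 = 1/8 ✓
b·Ac²: 2197/3204·801/2704 + 23/180·(-15/16) = 1/12 ✓
b·A²c: 23/180·15/46 = 1/24 ✓; 4 stages ⇒ order 4.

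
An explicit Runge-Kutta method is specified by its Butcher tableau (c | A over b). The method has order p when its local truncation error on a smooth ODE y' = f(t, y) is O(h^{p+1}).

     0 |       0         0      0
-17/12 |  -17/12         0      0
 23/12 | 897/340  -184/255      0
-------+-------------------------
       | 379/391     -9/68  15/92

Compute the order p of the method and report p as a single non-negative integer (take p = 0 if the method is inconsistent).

b = (379/391, -9/68, 15/92)
c = (0, -17/12, 23/12)
Ac = (0, 0, 46/45)
Σ b_i: 379/391·1 + (-9/68)·1 + 15/92·1 = 1 ✓
b·c: (-9/68)·(-17/12) + 15/92·23/12 = 1/2 ✓
b·c²: (-9/68)·289/144 + 15/92·529/144 = 1/3 ✓
b·Ac: 15/92·46/45 = 1/6 ✓; 3 stages ⇒ order 3.

3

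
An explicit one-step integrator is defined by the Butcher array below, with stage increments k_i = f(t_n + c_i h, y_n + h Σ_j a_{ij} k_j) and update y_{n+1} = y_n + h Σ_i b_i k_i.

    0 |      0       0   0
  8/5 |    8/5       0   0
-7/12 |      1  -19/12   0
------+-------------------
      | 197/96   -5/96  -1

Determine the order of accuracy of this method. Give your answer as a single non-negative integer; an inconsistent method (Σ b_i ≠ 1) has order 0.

2

b = (197/96, -5/96, -1)
c = (0, 8/5, -7/12)
Ac = (0, 0, -38/15)
Σ b_i: 197/96·1 + (-5/96)·1 + (-1)·1 = 1 ✓
b·c: (-5/96)·8/5 + (-1)·(-7/12) = 1/2 ✓
b·c²: (-5/96)·64/25 + (-1)·49/144 = -341/720 ≠ 1/3 ⇒ order 2.
b·Ac: (-1)·(-38/15) = 38/15 ≠ 1/6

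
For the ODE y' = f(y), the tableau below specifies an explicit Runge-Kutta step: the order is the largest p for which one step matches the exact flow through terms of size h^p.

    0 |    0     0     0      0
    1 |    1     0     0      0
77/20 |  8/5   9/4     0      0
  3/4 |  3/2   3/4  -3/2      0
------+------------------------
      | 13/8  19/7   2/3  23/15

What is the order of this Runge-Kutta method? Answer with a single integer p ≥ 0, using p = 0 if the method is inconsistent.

0

b = (13/8, 19/7, 2/3, 23/15)
c = (0, 1, 77/20, 3/4)
Ac = (0, 0, 9/4, -201/40)
Σ b_i: 13/8·1 + 19/7·1 + 2/3·1 + 23/15·1 = 1831/280 ≠ 1 ⇒ order 0.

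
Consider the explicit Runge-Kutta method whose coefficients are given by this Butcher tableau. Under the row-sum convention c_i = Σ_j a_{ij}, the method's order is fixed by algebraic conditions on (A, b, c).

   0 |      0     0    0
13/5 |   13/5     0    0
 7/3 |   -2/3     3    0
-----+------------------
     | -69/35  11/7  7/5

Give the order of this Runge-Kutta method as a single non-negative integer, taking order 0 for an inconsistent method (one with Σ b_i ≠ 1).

1

b = (-69/35, 11/7, 7/5)
c = (0, 13/5, 7/3)
Ac = (0, 0, 39/5)
Σ b_i: (-69/35)·1 + 11/7·1 + 7/5·1 = 1 ✓
b·c: 11/7·13/5 + 7/5·7/3 = 772/105 ≠ 1/2 ⇒ order 1.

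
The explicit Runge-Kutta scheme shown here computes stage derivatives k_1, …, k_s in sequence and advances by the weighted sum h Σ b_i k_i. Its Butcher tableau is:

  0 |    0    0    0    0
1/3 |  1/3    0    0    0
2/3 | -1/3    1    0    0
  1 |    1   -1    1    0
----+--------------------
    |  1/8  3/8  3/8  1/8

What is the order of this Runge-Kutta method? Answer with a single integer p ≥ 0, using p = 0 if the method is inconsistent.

4

b = (1/8, 3/8, 3/8, 1/8)
c = (0, 1/3, 2/3, 1)
Ac = (0, 0, 1/3, 1/3)
Σ b_i: 1/8·1 + 3/8·1 + 3/8·1 + 1/8·1 = 1 ✓
b·c: 3/8·1/3 + 3/8·2/3 + 1/8·1 = 1/2 ✓
b·c²: 3/8·1/9 + 3/8·4/9 + 1/8·1 = 1/3 ✓
b·Ac: 3/8·1/3 + 1/8·1/3 = 1/6 ✓
b·c³: 3/8·1/27 + 3/8·8/27 + 1/8·1 = 1/4 ✓
b·(c∘Ac): 3/8·2/9 + 1/8·1/3 = 1/8 ✓
b·Ac²: 3/8·1/9 + 1/8·1/3 = 1/12 ✓
b·A²c: 1/8·1/3 = 1/24 ✓; 4 stages ⇒ order 4.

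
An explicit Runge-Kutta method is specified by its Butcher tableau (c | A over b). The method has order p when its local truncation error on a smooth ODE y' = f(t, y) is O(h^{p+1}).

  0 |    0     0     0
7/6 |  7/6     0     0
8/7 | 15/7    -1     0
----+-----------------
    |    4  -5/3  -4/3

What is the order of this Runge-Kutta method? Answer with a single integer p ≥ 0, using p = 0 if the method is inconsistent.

b = (4, -5/3, -4/3)
c = (0, 7/6, 8/7)
Ac = (0, 0, -7/6)
Σ b_i: 4·1 + (-5/3)·1 + (-4/3)·1 = 1 ✓
b·c: (-5/3)·7/6 + (-4/3)·8/7 = -437/126 ≠ 1/2 ⇒ order 1.

1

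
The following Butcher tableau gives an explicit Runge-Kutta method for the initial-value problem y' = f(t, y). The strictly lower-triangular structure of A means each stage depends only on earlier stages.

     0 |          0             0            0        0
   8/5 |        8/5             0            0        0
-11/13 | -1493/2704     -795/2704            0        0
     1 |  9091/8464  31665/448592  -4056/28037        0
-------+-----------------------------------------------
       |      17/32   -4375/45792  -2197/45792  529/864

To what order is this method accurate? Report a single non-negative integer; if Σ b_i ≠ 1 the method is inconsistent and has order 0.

4

b = (17/32, -4375/45792, -2197/45792, 529/864)
c = (0, 8/5, -11/13, 1)
Ac = (0, 0, -159/338, 249/1058)
Σ b_i: 17/32·1 + (-4375/45792)·1 + (-2197/45792)·1 + 529/864·1 = 1 ✓
b·c: (-4375/45792)·8/5 + (-2197/45792)·(-11/13) + 529/864·1 = 1/2 ✓
b·c²: (-4375/45792)·64/25 + (-2197/45792)·121/169 + 529/864·1 = 1/3 ✓
b·Ac: (-2197/45792)·(-159/338) + 529/864·249/1058 = 1/6 ✓
b·c³: (-4375/45792)·512/125 + (-2197/45792)·(-1331/2197) + 529/864·1 = 1/4 ✓
b·(c∘Ac): (-2197/45792)·1749/4394 + 529/864·249/1058 = 1/8 ✓
b·Ac²: (-2197/45792)·(-636/845) + 529/864·204/2645 = 1/12 ✓
b·A²c: 529/864·36/529 = 1/24 ✓; 4 stages ⇒ order 4.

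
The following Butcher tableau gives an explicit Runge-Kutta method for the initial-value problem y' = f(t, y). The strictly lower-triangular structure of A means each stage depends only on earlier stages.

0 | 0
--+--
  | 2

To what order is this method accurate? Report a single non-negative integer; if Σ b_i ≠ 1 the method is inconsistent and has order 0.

0

b = (2)
c = (0)
Σ b_i: 2·1 = 2 ≠ 1 ⇒ order 0.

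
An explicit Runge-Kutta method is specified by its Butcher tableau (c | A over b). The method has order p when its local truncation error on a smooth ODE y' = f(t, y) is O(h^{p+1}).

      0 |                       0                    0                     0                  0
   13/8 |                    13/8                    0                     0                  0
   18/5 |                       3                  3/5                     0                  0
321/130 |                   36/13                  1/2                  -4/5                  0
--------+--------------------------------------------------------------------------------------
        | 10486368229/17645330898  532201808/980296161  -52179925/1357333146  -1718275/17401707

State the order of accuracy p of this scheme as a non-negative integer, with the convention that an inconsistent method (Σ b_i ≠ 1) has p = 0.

3

b = (10486368229/17645330898, 532201808/980296161, -52179925/1357333146, -1718275/17401707)
c = (0, 13/8, 18/5, 321/130)
Ac = (0, 0, 39/40, -827/400)
Σ b_i: 10486368229/17645330898·1 + 532201808/980296161·1 + (-52179925/1357333146)·1 + (-1718275/17401707)·1 = 1 ✓
b·c: 532201808/980296161·13/8 + (-52179925/1357333146)·18/5 + (-1718275/17401707)·321/130 = 1/2 ✓
b·c²: 532201808/980296161·169/64 + (-52179925/1357333146)·324/25 + (-1718275/17401707)·103041/16900 = 1/3 ✓
b·Ac: (-52179925/1357333146)·39/40 + (-1718275/17401707)·(-827/400) = 1/6 ✓
b·c³: 532201808/980296161·2197/512 + (-52179925/1357333146)·5832/125 + (-1718275/17401707)·33076161/2197000 = -149095840919/156847385760 ≠ 1/4 ⇒ order 3.
b·(c∘Ac): (-52179925/1357333146)·351/100 + (-1718275/17401707)·(-265467/52000) = 342609523/928091040 ≠ 1/8
b·Ac²: (-52179925/1357333146)·507/320 + (-1718275/17401707)·(-144763/16000) = 386306947/464045520 ≠ 1/12
b·A²c: (-1718275/17401707)·(-39/50) = 893503/11601138 ≠ 1/24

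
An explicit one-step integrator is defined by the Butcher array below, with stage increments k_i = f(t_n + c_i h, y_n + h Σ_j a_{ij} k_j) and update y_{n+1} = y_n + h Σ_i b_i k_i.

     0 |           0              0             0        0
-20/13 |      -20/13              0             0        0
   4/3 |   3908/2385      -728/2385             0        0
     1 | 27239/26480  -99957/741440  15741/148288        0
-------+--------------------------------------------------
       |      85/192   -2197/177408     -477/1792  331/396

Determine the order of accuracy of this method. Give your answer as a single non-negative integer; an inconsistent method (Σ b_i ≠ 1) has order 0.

b = (85/192, -2197/177408, -477/1792, 331/396)
c = (0, -20/13, 4/3, 1)
Ac = (0, 0, 224/477, 231/662)
Σ b_i: 85/192·1 + (-2197/177408)·1 + (-477/1792)·1 + 331/396·1 = 1 ✓
b·c: (-2197/177408)·(-20/13) + (-477/1792)·4/3 + 331/396·1 = 1/2 ✓
b·c²: (-2197/177408)·400/169 + (-477/1792)·16/9 + 331/396·1 = 1/3 ✓
b·Ac: (-477/1792)·224/477 + 331/396·231/662 = 1/6 ✓
b·c³: (-2197/177408)·(-8000/2197) + (-477/1792)·64/27 + 331/396·1 = 1/4 ✓
b·(c∘Ac): (-477/1792)·896/1431 + 331/396·231/662 = 1/8 ✓
b·Ac²: (-477/1792)·(-4480/6201) + 331/396·(-561/4303) = 1/12 ✓
b·A²c: 331/396·33/662 = 1/24 ✓; 4 stages ⇒ order 4.

4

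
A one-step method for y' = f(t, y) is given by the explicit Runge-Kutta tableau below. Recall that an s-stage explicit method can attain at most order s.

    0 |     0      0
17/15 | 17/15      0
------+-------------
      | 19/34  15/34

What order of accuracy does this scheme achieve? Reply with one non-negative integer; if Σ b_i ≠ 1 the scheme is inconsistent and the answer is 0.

b = (19/34, 15/34)
c = (0, 17/15)
Σ b_i: 19/34·1 + 15/34·1 = 1 ✓
b·c: 15/34·17/15 = 1/2 ✓; 2 stages ⇒ order 2.

2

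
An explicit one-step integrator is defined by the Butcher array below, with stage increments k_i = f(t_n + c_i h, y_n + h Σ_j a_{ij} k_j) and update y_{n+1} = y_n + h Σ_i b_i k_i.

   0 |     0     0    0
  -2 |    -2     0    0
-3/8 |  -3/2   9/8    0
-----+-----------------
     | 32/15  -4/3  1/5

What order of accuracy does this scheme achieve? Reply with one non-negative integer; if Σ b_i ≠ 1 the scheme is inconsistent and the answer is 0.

b = (32/15, -4/3, 1/5)
c = (0, -2, -3/8)
Ac = (0, 0, -9/4)
Σ b_i: 32/15·1 + (-4/3)·1 + 1/5·1 = 1 ✓
b·c: (-4/3)·(-2) + 1/5·(-3/8) = 311/120 ≠ 1/2 ⇒ order 1.

1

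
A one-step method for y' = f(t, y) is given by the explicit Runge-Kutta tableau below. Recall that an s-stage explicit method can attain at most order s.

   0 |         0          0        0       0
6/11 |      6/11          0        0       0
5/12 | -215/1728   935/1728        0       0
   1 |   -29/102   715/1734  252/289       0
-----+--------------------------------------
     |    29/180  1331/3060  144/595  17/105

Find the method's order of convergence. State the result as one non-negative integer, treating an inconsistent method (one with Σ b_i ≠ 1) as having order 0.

b = (29/180, 1331/3060, 144/595, 17/105)
c = (0, 6/11, 5/12, 1)
Ac = (0, 0, 85/288, 10/17)
Σ b_i: 29/180·1 + 1331/3060·1 + 144/595·1 + 17/105·1 = 1 ✓
b·c: 1331/3060·6/11 + 144/595·5/12 + 17/105·1 = 1/2 ✓
b·c²: 1331/3060·36/121 + 144/595·25/144 + 17/105·1 = 1/3 ✓
b·Ac: 144/595·85/288 + 17/105·10/17 = 1/6 ✓
b·c³: 1331/3060·216/1331 + 144/595·125/1728 + 17/105·1 = 1/4 ✓
b·(c∘Ac): 144/595·425/3456 + 17/105·10/17 = 1/8 ✓
b·Ac²: 144/595·85/528 + 17/105·205/748 = 1/12 ✓
b·A²c: 17/105·35/136 = 1/24 ✓; 4 stages ⇒ order 4.

4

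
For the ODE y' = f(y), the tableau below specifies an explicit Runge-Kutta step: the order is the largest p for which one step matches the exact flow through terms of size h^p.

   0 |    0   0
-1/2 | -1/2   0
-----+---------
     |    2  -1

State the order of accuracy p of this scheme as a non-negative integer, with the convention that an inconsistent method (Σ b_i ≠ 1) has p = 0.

b = (2, -1)
c = (0, -1/2)
Σ b_i: 2·1 + (-1)·1 = 1 ✓
b·c: (-1)·(-1/2) = 1/2 ✓; 2 stages ⇒ order 2.

2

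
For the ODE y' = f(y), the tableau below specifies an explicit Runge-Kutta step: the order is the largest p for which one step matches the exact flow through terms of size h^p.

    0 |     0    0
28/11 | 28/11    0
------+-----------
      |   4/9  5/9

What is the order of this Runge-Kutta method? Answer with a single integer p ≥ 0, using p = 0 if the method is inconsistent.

b = (4/9, 5/9)
c = (0, 28/11)
Σ b_i: 4/9·1 + 5/9·1 = 1 ✓
b·c: 5/9·28/11 = 140/99 ≠ 1/2 ⇒ order 1.

1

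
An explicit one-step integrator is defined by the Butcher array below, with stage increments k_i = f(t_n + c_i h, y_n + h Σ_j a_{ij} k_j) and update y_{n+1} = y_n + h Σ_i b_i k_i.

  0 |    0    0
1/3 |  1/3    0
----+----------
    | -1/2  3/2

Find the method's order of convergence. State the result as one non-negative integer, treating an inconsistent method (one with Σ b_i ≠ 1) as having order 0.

2

b = (-1/2, 3/2)
c = (0, 1/3)
Σ b_i: (-1/2)·1 + 3/2·1 = 1 ✓
b·c: 3/2·1/3 = 1/2 ✓; 2 stages ⇒ order 2.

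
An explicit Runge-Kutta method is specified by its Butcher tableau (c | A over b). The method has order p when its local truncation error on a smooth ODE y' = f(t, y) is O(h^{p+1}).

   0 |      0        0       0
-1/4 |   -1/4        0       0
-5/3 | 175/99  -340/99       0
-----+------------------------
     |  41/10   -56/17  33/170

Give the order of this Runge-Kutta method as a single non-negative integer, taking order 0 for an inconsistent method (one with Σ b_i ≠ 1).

b = (41/10, -56/17, 33/170)
c = (0, -1/4, -5/3)
Ac = (0, 0, 85/99)
Σ b_i: 41/10·1 + (-56/17)·1 + 33/170·1 = 1 ✓
b·c: (-56/17)·(-1/4) + 33/170·(-5/3) = 1/2 ✓
b·c²: (-56/17)·1/16 + 33/170·25/9 = 1/3 ✓
b·Ac: 33/170·85/99 = 1/6 ✓; 3 stages ⇒ order 3.

3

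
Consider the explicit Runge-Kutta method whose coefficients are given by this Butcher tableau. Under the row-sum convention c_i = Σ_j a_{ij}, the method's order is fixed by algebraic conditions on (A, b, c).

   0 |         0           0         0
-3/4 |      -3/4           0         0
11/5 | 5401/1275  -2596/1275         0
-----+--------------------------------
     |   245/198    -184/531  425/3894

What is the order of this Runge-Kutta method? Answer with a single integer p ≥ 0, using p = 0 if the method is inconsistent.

3

b = (245/198, -184/531, 425/3894)
c = (0, -3/4, 11/5)
Ac = (0, 0, 649/425)
Σ b_i: 245/198·1 + (-184/531)·1 + 425/3894·1 = 1 ✓
b·c: (-184/531)·(-3/4) + 425/3894·11/5 = 1/2 ✓
b·c²: (-184/531)·9/16 + 425/3894·121/25 = 1/3 ✓
b·Ac: 425/3894·649/425 = 1/6 ✓; 3 stages ⇒ order 3.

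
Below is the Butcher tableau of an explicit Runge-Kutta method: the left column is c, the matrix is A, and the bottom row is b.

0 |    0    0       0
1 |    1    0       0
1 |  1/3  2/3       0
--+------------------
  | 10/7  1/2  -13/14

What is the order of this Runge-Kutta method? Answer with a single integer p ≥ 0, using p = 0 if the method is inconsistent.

b = (10/7, 1/2, -13/14)
c = (0, 1, 1)
Ac = (0, 0, 2/3)
Σ b_i: 10/7·1 + 1/2·1 + (-13/14)·1 = 1 ✓
b·c: 1/2·1 + (-13/14)·1 = -3/7 ≠ 1/2 ⇒ order 1.

1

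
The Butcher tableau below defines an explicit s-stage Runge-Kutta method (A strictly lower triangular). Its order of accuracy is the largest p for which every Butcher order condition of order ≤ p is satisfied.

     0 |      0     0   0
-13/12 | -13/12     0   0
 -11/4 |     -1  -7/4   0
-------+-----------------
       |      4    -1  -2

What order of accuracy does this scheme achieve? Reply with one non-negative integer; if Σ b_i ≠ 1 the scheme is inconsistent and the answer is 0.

1

b = (4, -1, -2)
c = (0, -13/12, -11/4)
Ac = (0, 0, 91/48)
Σ b_i: 4·1 + (-1)·1 + (-2)·1 = 1 ✓
b·c: (-1)·(-13/12) + (-2)·(-11/4) = 79/12 ≠ 1/2 ⇒ order 1.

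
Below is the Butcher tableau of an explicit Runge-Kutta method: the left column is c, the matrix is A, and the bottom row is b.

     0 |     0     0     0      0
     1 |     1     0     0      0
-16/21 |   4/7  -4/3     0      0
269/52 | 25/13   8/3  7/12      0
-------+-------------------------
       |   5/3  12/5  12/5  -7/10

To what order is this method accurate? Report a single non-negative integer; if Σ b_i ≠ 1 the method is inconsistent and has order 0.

b = (5/3, 12/5, 12/5, -7/10)
c = (0, 1, -16/21, 269/52)
Ac = (0, 0, -4/3, 20/9)
Σ b_i: 5/3·1 + 12/5·1 + 12/5·1 + (-7/10)·1 = 173/30 ≠ 1 ⇒ order 0.

0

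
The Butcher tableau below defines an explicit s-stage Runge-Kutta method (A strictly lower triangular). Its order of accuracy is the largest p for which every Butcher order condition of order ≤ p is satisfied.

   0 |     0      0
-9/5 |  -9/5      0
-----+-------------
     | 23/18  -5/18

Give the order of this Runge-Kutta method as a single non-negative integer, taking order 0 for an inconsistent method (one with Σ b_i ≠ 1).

2

b = (23/18, -5/18)
c = (0, -9/5)
Σ b_i: 23/18·1 + (-5/18)·1 = 1 ✓
b·c: (-5/18)·(-9/5) = 1/2 ✓; 2 stages ⇒ order 2.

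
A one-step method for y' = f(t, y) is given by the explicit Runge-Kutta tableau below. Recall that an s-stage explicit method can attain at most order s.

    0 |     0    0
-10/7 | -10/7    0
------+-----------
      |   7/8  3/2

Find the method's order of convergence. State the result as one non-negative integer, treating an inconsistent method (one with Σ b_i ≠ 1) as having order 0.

0

b = (7/8, 3/2)
c = (0, -10/7)
Σ b_i: 7/8·1 + 3/2·1 = 19/8 ≠ 1 ⇒ order 0.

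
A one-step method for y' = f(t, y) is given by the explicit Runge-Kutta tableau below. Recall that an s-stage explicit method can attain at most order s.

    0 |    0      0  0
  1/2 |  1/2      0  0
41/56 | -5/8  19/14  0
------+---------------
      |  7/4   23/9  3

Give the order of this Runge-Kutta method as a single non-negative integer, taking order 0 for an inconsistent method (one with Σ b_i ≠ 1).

0

b = (7/4, 23/9, 3)
c = (0, 1/2, 41/56)
Ac = (0, 0, 19/28)
Σ b_i: 7/4·1 + 23/9·1 + 3·1 = 263/36 ≠ 1 ⇒ order 0.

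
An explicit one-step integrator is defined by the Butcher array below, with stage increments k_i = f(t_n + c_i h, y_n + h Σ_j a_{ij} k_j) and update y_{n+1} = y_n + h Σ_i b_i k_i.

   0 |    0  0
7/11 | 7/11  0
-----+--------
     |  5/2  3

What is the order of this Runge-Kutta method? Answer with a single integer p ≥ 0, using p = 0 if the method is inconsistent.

0

b = (5/2, 3)
c = (0, 7/11)
Σ b_i: 5/2·1 + 3·1 = 11/2 ≠ 1 ⇒ order 0.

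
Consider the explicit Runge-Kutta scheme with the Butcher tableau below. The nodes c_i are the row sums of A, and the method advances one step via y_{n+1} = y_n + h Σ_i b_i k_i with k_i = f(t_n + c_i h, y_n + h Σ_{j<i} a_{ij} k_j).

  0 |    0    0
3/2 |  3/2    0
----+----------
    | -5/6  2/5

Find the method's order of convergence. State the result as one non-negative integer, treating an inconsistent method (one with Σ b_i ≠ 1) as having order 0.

0

b = (-5/6, 2/5)
c = (0, 3/2)
Σ b_i: (-5/6)·1 + 2/5·1 = -13/30 ≠ 1 ⇒ order 0.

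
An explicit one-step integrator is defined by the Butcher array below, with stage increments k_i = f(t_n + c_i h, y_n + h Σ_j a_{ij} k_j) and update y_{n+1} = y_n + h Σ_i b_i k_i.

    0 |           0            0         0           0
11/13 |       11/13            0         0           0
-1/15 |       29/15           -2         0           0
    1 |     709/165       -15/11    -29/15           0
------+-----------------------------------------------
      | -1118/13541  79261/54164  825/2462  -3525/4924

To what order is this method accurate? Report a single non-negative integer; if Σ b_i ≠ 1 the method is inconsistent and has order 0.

b = (-1118/13541, 79261/54164, 825/2462, -3525/4924)
c = (0, 11/13, -1/15, 1)
Ac = (0, 0, -22/13, -2998/2925)
Σ b_i: (-1118/13541)·1 + 79261/54164·1 + 825/2462·1 + (-3525/4924)·1 = 1 ✓
b·c: 79261/54164·11/13 + 825/2462·(-1/15) + (-3525/4924)·1 = 1/2 ✓
b·c²: 79261/54164·121/169 + 825/2462·1/225 + (-3525/4924)·1 = 1/3 ✓
b·Ac: 825/2462·(-22/13) + (-3525/4924)·(-2998/2925) = 1/6 ✓
b·c³: 79261/54164·1331/2197 + 825/2462·(-1/3375) + (-3525/4924)·1 = 245647/1440270 ≠ 1/4 ⇒ order 3.
b·(c∘Ac): 825/2462·22/195 + (-3525/4924)·(-2998/2925) = 74083/96018 ≠ 1/8
b·Ac²: 825/2462·(-242/169) + (-3525/4924)·(-561776/570375) = 162211/720135 ≠ 1/12
b·A²c: (-3525/4924)·638/195 = -74965/32006 ≠ 1/24

3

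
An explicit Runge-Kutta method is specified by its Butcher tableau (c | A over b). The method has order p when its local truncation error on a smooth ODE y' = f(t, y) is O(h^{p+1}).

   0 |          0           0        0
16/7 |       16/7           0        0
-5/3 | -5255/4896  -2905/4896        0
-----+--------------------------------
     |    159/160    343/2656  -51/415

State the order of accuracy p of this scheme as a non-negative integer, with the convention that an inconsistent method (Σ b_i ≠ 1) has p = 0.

b = (159/160, 343/2656, -51/415)
c = (0, 16/7, -5/3)
Ac = (0, 0, -415/306)
Σ b_i: 159/160·1 + 343/2656·1 + (-51/415)·1 = 1 ✓
b·c: 343/2656·16/7 + (-51/415)·(-5/3) = 1/2 ✓
b·c²: 343/2656·256/49 + (-51/415)·25/9 = 1/3 ✓
b·Ac: (-51/415)·(-415/306) = 1/6 ✓; 3 stages ⇒ order 3.

3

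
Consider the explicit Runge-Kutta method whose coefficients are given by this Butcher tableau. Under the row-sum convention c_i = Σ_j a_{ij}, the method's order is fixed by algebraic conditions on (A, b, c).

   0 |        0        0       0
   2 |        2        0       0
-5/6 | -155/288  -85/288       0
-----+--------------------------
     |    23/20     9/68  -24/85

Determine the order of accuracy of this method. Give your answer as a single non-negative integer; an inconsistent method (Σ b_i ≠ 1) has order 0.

3

b = (23/20, 9/68, -24/85)
c = (0, 2, -5/6)
Ac = (0, 0, -85/144)
Σ b_i: 23/20·1 + 9/68·1 + (-24/85)·1 = 1 ✓
b·c: 9/68·2 + (-24/85)·(-5/6) = 1/2 ✓
b·c²: 9/68·4 + (-24/85)·25/36 = 1/3 ✓
b·Ac: (-24/85)·(-85/144) = 1/6 ✓; 3 stages ⇒ order 3.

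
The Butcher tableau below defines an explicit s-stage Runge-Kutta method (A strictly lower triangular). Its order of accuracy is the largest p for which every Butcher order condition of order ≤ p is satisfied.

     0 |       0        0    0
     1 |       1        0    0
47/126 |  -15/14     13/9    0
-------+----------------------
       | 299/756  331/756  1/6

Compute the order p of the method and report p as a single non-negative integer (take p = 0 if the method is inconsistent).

2

b = (299/756, 331/756, 1/6)
c = (0, 1, 47/126)
Ac = (0, 0, 13/9)
Σ b_i: 299/756·1 + 331/756·1 + 1/6·1 = 1 ✓
b·c: 331/756·1 + 1/6·47/126 = 1/2 ✓
b·c²: 331/756·1 + 1/6·2209/15876 = 43915/95256 ≠ 1/3 ⇒ order 2.
b·Ac: 1/6·13/9 = 13/54 ≠ 1/6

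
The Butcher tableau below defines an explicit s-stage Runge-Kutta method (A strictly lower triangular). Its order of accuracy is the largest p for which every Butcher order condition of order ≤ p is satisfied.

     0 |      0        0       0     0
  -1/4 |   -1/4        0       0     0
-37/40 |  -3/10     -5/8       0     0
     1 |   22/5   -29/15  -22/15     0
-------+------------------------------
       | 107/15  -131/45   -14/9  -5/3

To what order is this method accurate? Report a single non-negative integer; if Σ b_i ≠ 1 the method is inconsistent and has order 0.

b = (107/15, -131/45, -14/9, -5/3)
c = (0, -1/4, -37/40, 1)
Ac = (0, 0, 5/32, 46/25)
Σ b_i: 107/15·1 + (-131/45)·1 + (-14/9)·1 + (-5/3)·1 = 1 ✓
b·c: (-131/45)·(-1/4) + (-14/9)·(-37/40) + (-5/3)·1 = 1/2 ✓
b·c²: (-131/45)·1/16 + (-14/9)·1369/1600 + (-5/3)·1 = -7631/2400 ≠ 1/3 ⇒ order 2.
b·Ac: (-14/9)·5/32 + (-5/3)·46/25 = -2383/720 ≠ 1/6

2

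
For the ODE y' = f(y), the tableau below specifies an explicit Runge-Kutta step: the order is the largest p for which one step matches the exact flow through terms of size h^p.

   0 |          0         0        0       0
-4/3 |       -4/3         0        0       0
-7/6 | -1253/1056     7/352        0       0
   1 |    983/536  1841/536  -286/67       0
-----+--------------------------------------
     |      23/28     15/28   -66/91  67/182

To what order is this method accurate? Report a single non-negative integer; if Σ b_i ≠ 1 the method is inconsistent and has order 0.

4

b = (23/28, 15/28, -66/91, 67/182)
c = (0, -4/3, -7/6, 1)
Ac = (0, 0, -7/264, 161/402)
Σ b_i: 23/28·1 + 15/28·1 + (-66/91)·1 + 67/182·1 = 1 ✓
b·c: 15/28·(-4/3) + (-66/91)·(-7/6) + 67/182·1 = 1/2 ✓
b·c²: 15/28·16/9 + (-66/91)·49/36 + 67/182·1 = 1/3 ✓
b·Ac: (-66/91)·(-7/264) + 67/182·161/402 = 1/6 ✓
b·c³: 15/28·(-64/27) + (-66/91)·(-343/216) + 67/182·1 = 1/4 ✓
b·(c∘Ac): (-66/91)·49/1584 + 67/182·161/402 = 1/8 ✓
b·Ac²: (-66/91)·7/198 + 67/182·119/402 = 1/12 ✓
b·A²c: 67/182·91/804 = 1/24 ✓; 4 stages ⇒ order 4.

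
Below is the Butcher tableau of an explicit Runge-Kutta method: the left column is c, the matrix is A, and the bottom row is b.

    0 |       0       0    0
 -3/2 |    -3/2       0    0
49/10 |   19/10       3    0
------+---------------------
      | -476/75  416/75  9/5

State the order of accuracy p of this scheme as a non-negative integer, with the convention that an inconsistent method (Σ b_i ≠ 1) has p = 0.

2

b = (-476/75, 416/75, 9/5)
c = (0, -3/2, 49/10)
Ac = (0, 0, -9/2)
Σ b_i: (-476/75)·1 + 416/75·1 + 9/5·1 = 1 ✓
b·c: 416/75·(-3/2) + 9/5·49/10 = 1/2 ✓
b·c²: 416/75·9/4 + 9/5·2401/100 = 27849/500 ≠ 1/3 ⇒ order 2.
b·Ac: 9/5·(-9/2) = -81/10 ≠ 1/6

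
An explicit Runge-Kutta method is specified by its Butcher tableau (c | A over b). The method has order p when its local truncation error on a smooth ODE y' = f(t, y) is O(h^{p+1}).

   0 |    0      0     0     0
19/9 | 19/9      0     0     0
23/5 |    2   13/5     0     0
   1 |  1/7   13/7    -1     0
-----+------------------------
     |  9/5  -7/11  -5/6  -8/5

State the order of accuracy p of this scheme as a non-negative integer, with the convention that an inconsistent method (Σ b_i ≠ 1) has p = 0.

b = (9/5, -7/11, -5/6, -8/5)
c = (0, 19/9, 23/5, 1)
Ac = (0, 0, 247/45, -214/315)
Σ b_i: 9/5·1 + (-7/11)·1 + (-5/6)·1 + (-8/5)·1 = -419/330 ≠ 1 ⇒ order 0.

0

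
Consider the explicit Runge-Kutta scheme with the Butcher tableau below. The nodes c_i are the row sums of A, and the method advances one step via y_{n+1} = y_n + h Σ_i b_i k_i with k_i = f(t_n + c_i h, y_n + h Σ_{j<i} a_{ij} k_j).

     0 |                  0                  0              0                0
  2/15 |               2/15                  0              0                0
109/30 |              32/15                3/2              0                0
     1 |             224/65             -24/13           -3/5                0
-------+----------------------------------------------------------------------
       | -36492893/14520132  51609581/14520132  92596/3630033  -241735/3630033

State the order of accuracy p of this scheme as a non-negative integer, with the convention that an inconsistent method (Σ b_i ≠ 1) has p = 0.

b = (-36492893/14520132, 51609581/14520132, 92596/3630033, -241735/3630033)
c = (0, 2/15, 109/30, 1)
Ac = (0, 0, 1/5, -1577/650)
Σ b_i: (-36492893/14520132)·1 + 51609581/14520132·1 + 92596/3630033·1 + (-241735/3630033)·1 = 1 ✓
b·c: 51609581/14520132·2/15 + 92596/3630033·109/30 + (-241735/3630033)·1 = 1/2 ✓
b·c²: 51609581/14520132·4/225 + 92596/3630033·11881/900 + (-241735/3630033)·1 = 1/3 ✓
b·Ac: 92596/3630033·1/5 + (-241735/3630033)·(-1577/650) = 1/6 ✓
b·c³: 51609581/14520132·8/3375 + 92596/3630033·1295029/27000 + (-241735/3630033)·1 = 1903556893/1633514850 ≠ 1/4 ⇒ order 3.
b·(c∘Ac): 92596/3630033·109/150 + (-241735/3630033)·(-1577/650) = 98065909/544504950 ≠ 1/8
b·Ac²: 92596/3630033·2/75 + (-241735/3630033)·(-155093/19500) = 38502109/72600660 ≠ 1/12
b·A²c: (-241735/3630033)·(-3/25) = 48347/6050055 ≠ 1/24

3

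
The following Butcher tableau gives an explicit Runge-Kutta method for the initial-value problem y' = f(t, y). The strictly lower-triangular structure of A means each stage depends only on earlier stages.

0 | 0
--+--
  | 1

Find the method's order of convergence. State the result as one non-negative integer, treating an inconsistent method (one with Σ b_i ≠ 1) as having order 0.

1

b = (1)
c = (0)
Σ b_i: 1·1 = 1 ✓; 1 stage ⇒ order 1.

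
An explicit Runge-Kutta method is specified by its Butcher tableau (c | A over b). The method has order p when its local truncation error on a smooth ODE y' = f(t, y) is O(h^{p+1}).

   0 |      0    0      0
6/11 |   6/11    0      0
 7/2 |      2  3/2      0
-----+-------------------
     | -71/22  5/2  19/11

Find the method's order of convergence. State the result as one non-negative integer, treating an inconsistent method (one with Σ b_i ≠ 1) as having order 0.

1

b = (-71/22, 5/2, 19/11)
c = (0, 6/11, 7/2)
Ac = (0, 0, 9/11)
Σ b_i: (-71/22)·1 + 5/2·1 + 19/11·1 = 1 ✓
b·c: 5/2·6/11 + 19/11·7/2 = 163/22 ≠ 1/2 ⇒ order 1.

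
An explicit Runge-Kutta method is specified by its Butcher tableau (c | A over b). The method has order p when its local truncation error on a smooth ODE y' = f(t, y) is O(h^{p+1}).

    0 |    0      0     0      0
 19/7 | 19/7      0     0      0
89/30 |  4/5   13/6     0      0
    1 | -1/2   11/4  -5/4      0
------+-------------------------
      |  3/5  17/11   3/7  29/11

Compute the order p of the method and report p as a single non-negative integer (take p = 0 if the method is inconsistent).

0

b = (3/5, 17/11, 3/7, 29/11)
c = (0, 19/7, 89/30, 1)
Ac = (0, 0, 247/42, 631/168)
Σ b_i: 3/5·1 + 17/11·1 + 3/7·1 + 29/11·1 = 2006/385 ≠ 1 ⇒ order 0.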